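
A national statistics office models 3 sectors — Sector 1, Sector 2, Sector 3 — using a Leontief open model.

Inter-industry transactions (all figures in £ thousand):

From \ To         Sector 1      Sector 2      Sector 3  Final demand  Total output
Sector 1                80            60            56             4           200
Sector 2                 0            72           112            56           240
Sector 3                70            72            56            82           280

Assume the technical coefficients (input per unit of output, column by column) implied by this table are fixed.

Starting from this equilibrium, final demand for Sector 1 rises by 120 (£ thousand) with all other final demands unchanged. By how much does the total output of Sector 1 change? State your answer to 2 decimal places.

Δx_1 = 293.33

Technical coefficients a_ij = z_ij / X_j:
  a_11 = 80/200 = 0.40, a_21 = 0/200 = 0.00, a_31 = 70/200 = 0.35
  a_12 = 60/240 = 0.25, a_22 = 72/240 = 0.30, a_32 = 72/240 = 0.30
  a_13 = 56/280 = 0.20, a_23 = 112/280 = 0.40, a_33 = 56/280 = 0.20
I − A =
  [   0.60    -0.25    -0.20]
  [   0.00     0.70    -0.40]
  [  -0.35    -0.30     0.80]
Cofactors of I−A, C_ij = (−1)^(i+j)·(minor ij) (rows/columns in the sector order above):
  C_11 = (0.70)(0.80) − (-0.40)(-0.30) = 0.4400
  C_12 = −[(0.00)(0.80) − (-0.40)(-0.35)] = 0.1400
  C_13 = (0.00)(-0.30) − (0.70)(-0.35) = 0.2450
  C_21 = −[(-0.25)(0.80) − (-0.20)(-0.30)] = 0.2600
  C_22 = (0.60)(0.80) − (-0.20)(-0.35) = 0.4100
  C_23 = −[(0.60)(-0.30) − (-0.25)(-0.35)] = 0.2675
  C_31 = (-0.25)(-0.40) − (-0.20)(0.70) = 0.2400
  C_32 = −[(0.60)(-0.40) − (-0.20)(0.00)] = 0.2400
  C_33 = (0.60)(0.70) − (-0.25)(0.00) = 0.4200
det(I−A) = Σ_j (I−A)_1j·C_1j = (0.60)(0.4400) + (-0.25)(0.1400) + (-0.20)(0.2450) = 0.1800
adj(I−A) = Cᵀ =
  [ 0.4400   0.2600   0.2400]
  [ 0.1400   0.4100   0.2400]
  [ 0.2450   0.2675   0.4200]
(I − A)⁻¹ = adj(I−A) / det(I−A) ≈
  [   2.4444     1.4444     1.3333]
  [   0.7778     2.2778     1.3333]
  [   1.3611     1.4861     2.3333]
Δx = (I − A)⁻¹ Δd with Δd having +120 in the Sector 1 component and 0 elsewhere.
So Δx_1 = L_11 · (+120), where L_11 = adj(I−A)_11 / det(I−A) = 0.4400 / 0.1800.
Δx_1 = 0.4400 × (+120) / 0.1800 = 52.80 / 0.1800 ≈ 293.33.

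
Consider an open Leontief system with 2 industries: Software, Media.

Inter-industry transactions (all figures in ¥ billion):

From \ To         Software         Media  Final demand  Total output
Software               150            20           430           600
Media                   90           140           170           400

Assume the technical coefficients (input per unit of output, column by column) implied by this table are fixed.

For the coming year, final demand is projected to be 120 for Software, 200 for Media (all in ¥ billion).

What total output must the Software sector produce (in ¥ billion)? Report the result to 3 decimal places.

x_1 = 183.333

Technical coefficients a_ij = z_ij / X_j:
  a_11 = 150/600 = 0.25, a_21 = 90/600 = 0.15
  a_12 = 20/400 = 0.05, a_22 = 140/400 = 0.35
I − A =
  [   0.75    -0.05]
  [  -0.15     0.65]
det(I−A) = (0.75)(0.65) − (-0.05)(-0.15) = 0.4800
adj(I−A) = [[0.65, 0.05], [0.15, 0.75]]
(I − A)⁻¹ = adj(I−A) / det(I−A) ≈
  [   1.3542     0.1042]
  [   0.3125     1.5625]
x = (I − A)⁻¹ d = adj(I−A)·d / det(I−A), with det(I−A) = 0.4800:
  x_1 = (0.65·120 + 0.05·200) / 0.4800 = 88.00 / 0.4800 ≈ 183.333
  x_2 = (0.15·120 + 0.75·200) / 0.4800 = 168.00 / 0.4800 = 350.000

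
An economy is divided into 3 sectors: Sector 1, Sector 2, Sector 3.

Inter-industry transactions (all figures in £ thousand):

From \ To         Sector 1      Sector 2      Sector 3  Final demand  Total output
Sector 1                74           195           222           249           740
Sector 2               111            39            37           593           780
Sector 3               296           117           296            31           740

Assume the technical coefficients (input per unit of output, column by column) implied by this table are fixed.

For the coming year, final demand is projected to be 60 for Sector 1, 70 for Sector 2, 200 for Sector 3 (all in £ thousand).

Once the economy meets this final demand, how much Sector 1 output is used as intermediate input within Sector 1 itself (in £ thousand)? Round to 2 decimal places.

Technical coefficients a_ij = z_ij / X_j:
  a_11 = 74/740 = 0.10, a_21 = 111/740 = 0.15, a_31 = 296/740 = 0.40
  a_12 = 195/780 = 0.25, a_22 = 39/780 = 0.05, a_32 = 117/780 = 0.15
  a_13 = 222/740 = 0.30, a_23 = 37/740 = 0.05, a_33 = 296/740 = 0.40
I − A =
  [   0.90    -0.25    -0.30]
  [  -0.15     0.95    -0.05]
  [  -0.40    -0.15     0.60]
Cofactors of I−A, C_ij = (−1)^(i+j)·(minor ij) (rows/columns in the sector order above):
  C_11 = (0.95)(0.60) − (-0.05)(-0.15) = 0.5625
  C_12 = −[(-0.15)(0.60) − (-0.05)(-0.40)] = 0.1100
  C_13 = (-0.15)(-0.15) − (0.95)(-0.40) = 0.4025
  C_21 = −[(-0.25)(0.60) − (-0.30)(-0.15)] = 0.1950
  C_22 = (0.90)(0.60) − (-0.30)(-0.40) = 0.4200
  C_23 = −[(0.90)(-0.15) − (-0.25)(-0.40)] = 0.2350
  C_31 = (-0.25)(-0.05) − (-0.30)(0.95) = 0.2975
  C_32 = −[(0.90)(-0.05) − (-0.30)(-0.15)] = 0.0900
  C_33 = (0.90)(0.95) − (-0.25)(-0.15) = 0.8175
det(I−A) = Σ_j (I−A)_1j·C_1j = (0.90)(0.5625) + (-0.25)(0.1100) + (-0.30)(0.4025) = 0.3580
adj(I−A) = Cᵀ =
  [ 0.5625   0.1950   0.2975]
  [ 0.1100   0.4200   0.0900]
  [ 0.4025   0.2350   0.8175]
(I − A)⁻¹ = adj(I−A) / det(I−A) ≈
  [   1.5712     0.5447     0.8310]
  [   0.3073     1.1732     0.2514]
  [   1.1243     0.6564     2.2835]
First solve x = (I − A)⁻¹ d = adj(I−A)·d / det(I−A); in particular x_1 = (0.5625·60 + 0.1950·70 + 0.2975·200) / 0.3580 = 106.90 / 0.3580 ≈ 298.6034.
Intermediate flow from 1 to 1: z_11 = a_11 · x_1 = 0.10 × 106.90 / 0.3580 = 10.69 / 0.3580 ≈ 29.86.

z_11 = 29.86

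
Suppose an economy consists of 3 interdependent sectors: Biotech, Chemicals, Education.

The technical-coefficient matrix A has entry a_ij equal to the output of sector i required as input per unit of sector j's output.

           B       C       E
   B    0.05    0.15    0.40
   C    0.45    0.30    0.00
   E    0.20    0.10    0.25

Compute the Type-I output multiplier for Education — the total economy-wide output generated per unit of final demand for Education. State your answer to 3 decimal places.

I − A =
  [   0.95    -0.15    -0.40]
  [  -0.45     0.70     0.00]
  [  -0.20    -0.10     0.75]
Cofactors of I−A, C_ij = (−1)^(i+j)·(minor ij) (rows/columns in the sector order above):
  C_11 = (0.70)(0.75) − (0.00)(-0.10) = 0.5250
  C_12 = −[(-0.45)(0.75) − (0.00)(-0.20)] = 0.3375
  C_13 = (-0.45)(-0.10) − (0.70)(-0.20) = 0.1850
  C_21 = −[(-0.15)(0.75) − (-0.40)(-0.10)] = 0.1525
  C_22 = (0.95)(0.75) − (-0.40)(-0.20) = 0.6325
  C_23 = −[(0.95)(-0.10) − (-0.15)(-0.20)] = 0.1250
  C_31 = (-0.15)(0.00) − (-0.40)(0.70) = 0.2800
  C_32 = −[(0.95)(0.00) − (-0.40)(-0.45)] = 0.1800
  C_33 = (0.95)(0.70) − (-0.15)(-0.45) = 0.5975
det(I−A) = Σ_j (I−A)_1j·C_1j = (0.95)(0.5250) + (-0.15)(0.3375) + (-0.40)(0.1850) = 0.374125
adj(I−A) = Cᵀ =
  [ 0.5250   0.1525   0.2800]
  [ 0.3375   0.6325   0.1800]
  [ 0.1850   0.1250   0.5975]
(I − A)⁻¹ = adj(I−A) / det(I−A) ≈
  [   1.4033     0.4076     0.7484]
  [   0.9021     1.6906     0.4811]
  [   0.4945     0.3341     1.5971]
The output multiplier for sector j is the column-j sum of the Leontief inverse (I − A)⁻¹ = adj(I−A) / det(I−A).
Column E of adj(I−A): (0.2800, 0.1800, 0.5975); det(I−A) = 0.374125.
m_E = (0.2800 + 0.1800 + 0.5975) / 0.374125 = 1.0575 / 0.374125 ≈ 2.827.

m_E = 2.827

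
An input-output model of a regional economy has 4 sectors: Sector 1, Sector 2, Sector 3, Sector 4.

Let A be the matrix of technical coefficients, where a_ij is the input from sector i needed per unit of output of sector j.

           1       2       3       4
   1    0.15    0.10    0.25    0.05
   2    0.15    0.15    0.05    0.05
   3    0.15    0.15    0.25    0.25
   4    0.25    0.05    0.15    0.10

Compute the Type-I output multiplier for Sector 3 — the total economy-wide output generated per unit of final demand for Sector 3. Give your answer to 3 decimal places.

m_3 = 2.797

I − A =
  [   0.85    -0.10    -0.25    -0.05]
  [  -0.15     0.85    -0.05    -0.05]
  [  -0.15    -0.15     0.75    -0.25]
  [  -0.25    -0.05    -0.15     0.90]
Compute the cofactors C_ij = (−1)^(i+j)·(3×3 minor ij) of I−A; the adjugate is their transpose:
adj(I−A) = Cᵀ =
  [ 0.531500   0.103625   0.202375   0.091500]
  [ 0.116000   0.482000   0.082000   0.056000]
  [ 0.191500   0.143625   0.622375   0.191500]
  [ 0.186000   0.079500   0.164500   0.486000]
det(I−A) = Σ_j (I−A)_1j·C_1j = (0.85)(0.531500) + (-0.10)(0.116000) + (-0.25)(0.191500) + (-0.05)(0.186000) = 0.3830
(I − A)⁻¹ = adj(I−A) / det(I−A) ≈
  [   1.3877     0.2706     0.5284     0.2389]
  [   0.3029     1.2585     0.2141     0.1462]
  [   0.5000     0.3750     1.6250     0.5000]
  [   0.4856     0.2076     0.4295     1.2689]
The output multiplier for sector j is the column-j sum of the Leontief inverse (I − A)⁻¹ = adj(I−A) / det(I−A).
Column 3 of adj(I−A): (0.202375, 0.082000, 0.622375, 0.164500); det(I−A) = 0.3830.
m_3 = (0.202375 + 0.082000 + 0.622375 + 0.164500) / 0.3830 = 1.07125 / 0.3830 ≈ 2.797.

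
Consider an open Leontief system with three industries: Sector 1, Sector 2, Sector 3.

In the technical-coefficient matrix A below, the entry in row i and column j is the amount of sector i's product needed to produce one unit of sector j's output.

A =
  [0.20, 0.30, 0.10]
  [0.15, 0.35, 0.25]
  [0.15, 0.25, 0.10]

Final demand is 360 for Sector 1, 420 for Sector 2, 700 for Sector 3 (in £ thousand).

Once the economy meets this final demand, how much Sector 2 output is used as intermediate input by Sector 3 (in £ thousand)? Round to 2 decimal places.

z_23 = 343.02

I − A =
  [   0.80    -0.30    -0.10]
  [  -0.15     0.65    -0.25]
  [  -0.15    -0.25     0.90]
Cofactors of I−A, C_ij = (−1)^(i+j)·(minor ij) (rows/columns in the sector order above):
  C_11 = (0.65)(0.90) − (-0.25)(-0.25) = 0.5225
  C_12 = −[(-0.15)(0.90) − (-0.25)(-0.15)] = 0.1725
  C_13 = (-0.15)(-0.25) − (0.65)(-0.15) = 0.1350
  C_21 = −[(-0.30)(0.90) − (-0.10)(-0.25)] = 0.2950
  C_22 = (0.80)(0.90) − (-0.10)(-0.15) = 0.7050
  C_23 = −[(0.80)(-0.25) − (-0.30)(-0.15)] = 0.2450
  C_31 = (-0.30)(-0.25) − (-0.10)(0.65) = 0.1400
  C_32 = −[(0.80)(-0.25) − (-0.10)(-0.15)] = 0.2150
  C_33 = (0.80)(0.65) − (-0.30)(-0.15) = 0.4750
det(I−A) = Σ_j (I−A)_1j·C_1j = (0.80)(0.5225) + (-0.30)(0.1725) + (-0.10)(0.1350) = 0.35275
adj(I−A) = Cᵀ =
  [ 0.5225   0.2950   0.1400]
  [ 0.1725   0.7050   0.2150]
  [ 0.1350   0.2450   0.4750]
(I − A)⁻¹ = adj(I−A) / det(I−A) ≈
  [   1.4812     0.8363     0.3969]
  [   0.4890     1.9986     0.6095]
  [   0.3827     0.6945     1.3466]
First solve x = (I − A)⁻¹ d = adj(I−A)·d / det(I−A); in particular x_3 = (0.1350·360 + 0.2450·420 + 0.4750·700) / 0.35275 = 484.00 / 0.35275 ≈ 1372.0765.
Intermediate flow from 2 to 3: z_23 = a_23 · x_3 = 0.25 × 484.00 / 0.35275 = 121.00 / 0.35275 ≈ 343.02.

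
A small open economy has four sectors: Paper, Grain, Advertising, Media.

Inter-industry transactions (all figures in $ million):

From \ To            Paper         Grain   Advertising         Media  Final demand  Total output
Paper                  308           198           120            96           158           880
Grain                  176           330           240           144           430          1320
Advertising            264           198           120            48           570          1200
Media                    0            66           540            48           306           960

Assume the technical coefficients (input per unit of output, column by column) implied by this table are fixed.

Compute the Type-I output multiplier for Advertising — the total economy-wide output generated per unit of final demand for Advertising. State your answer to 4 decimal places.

Technical coefficients a_ij = z_ij / X_j:
  a_11 = 308/880 = 0.35, a_21 = 176/880 = 0.20, a_31 = 264/880 = 0.30, a_41 = 0/880 = 0.00
  a_12 = 198/1320 = 0.15, a_22 = 330/1320 = 0.25, a_32 = 198/1320 = 0.15, a_42 = 66/1320 = 0.05
  a_13 = 120/1200 = 0.10, a_23 = 240/1200 = 0.20, a_33 = 120/1200 = 0.10, a_43 = 540/1200 = 0.45
  a_14 = 96/960 = 0.10, a_24 = 144/960 = 0.15, a_34 = 48/960 = 0.05, a_44 = 48/960 = 0.05
I − A =
  [   0.65    -0.15    -0.10    -0.10]
  [  -0.20     0.75    -0.20    -0.15]
  [  -0.30    -0.15     0.90    -0.05]
  [   0.00    -0.05    -0.45     0.95]
Compute the cofactors C_ij = (−1)^(i+j)·(3×3 minor ij) of I−A; the adjugate is their transpose:
adj(I−A) = Cᵀ =
  [ 0.578500   0.150625   0.143875   0.092250]
  [ 0.243750   0.499125   0.195375   0.114750]
  [ 0.240500   0.138500   0.428750   0.069750]
  [ 0.126750   0.091875   0.213375   0.357750]
det(I−A) = Σ_j (I−A)_1j·C_1j = (0.65)(0.578500) + (-0.15)(0.243750) + (-0.10)(0.240500) + (-0.10)(0.126750) = 0.3027375
(I − A)⁻¹ = adj(I−A) / det(I−A) ≈
  [   1.91090     0.49754     0.47525     0.30472]
  [   0.80515     1.64871     0.64536     0.37904]
  [   0.79442     0.45749     1.41624     0.23040]
  [   0.41868     0.30348     0.70482     1.18172]
The output multiplier for sector j is the column-j sum of the Leontief inverse (I − A)⁻¹ = adj(I−A) / det(I−A).
Column 3 of adj(I−A): (0.143875, 0.195375, 0.428750, 0.213375); det(I−A) = 0.3027375.
m_3 = (0.143875 + 0.195375 + 0.428750 + 0.213375) / 0.3027375 = 0.981375 / 0.3027375 ≈ 3.2417.

m_3 = 3.2417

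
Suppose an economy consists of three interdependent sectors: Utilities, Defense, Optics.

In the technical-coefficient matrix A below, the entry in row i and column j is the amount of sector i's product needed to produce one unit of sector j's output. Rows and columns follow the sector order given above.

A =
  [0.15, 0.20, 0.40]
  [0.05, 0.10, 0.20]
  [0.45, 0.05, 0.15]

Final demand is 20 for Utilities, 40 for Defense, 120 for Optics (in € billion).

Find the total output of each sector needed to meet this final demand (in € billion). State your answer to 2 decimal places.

I − A =
  [   0.85    -0.20    -0.40]
  [  -0.05     0.90    -0.20]
  [  -0.45    -0.05     0.85]
Cofactors of I−A, C_ij = (−1)^(i+j)·(minor ij) (rows/columns in the sector order above):
  C_11 = (0.90)(0.85) − (-0.20)(-0.05) = 0.7550
  C_12 = −[(-0.05)(0.85) − (-0.20)(-0.45)] = 0.1325
  C_13 = (-0.05)(-0.05) − (0.90)(-0.45) = 0.4075
  C_21 = −[(-0.20)(0.85) − (-0.40)(-0.05)] = 0.1900
  C_22 = (0.85)(0.85) − (-0.40)(-0.45) = 0.5425
  C_23 = −[(0.85)(-0.05) − (-0.20)(-0.45)] = 0.1325
  C_31 = (-0.20)(-0.20) − (-0.40)(0.90) = 0.4000
  C_32 = −[(0.85)(-0.20) − (-0.40)(-0.05)] = 0.1900
  C_33 = (0.85)(0.90) − (-0.20)(-0.05) = 0.7550
det(I−A) = Σ_j (I−A)_1j·C_1j = (0.85)(0.7550) + (-0.20)(0.1325) + (-0.40)(0.4075) = 0.45225
adj(I−A) = Cᵀ =
  [ 0.7550   0.1900   0.4000]
  [ 0.1325   0.5425   0.1900]
  [ 0.4075   0.1325   0.7550]
(I − A)⁻¹ = adj(I−A) / det(I−A) ≈
  [   1.6694     0.4201     0.8845]
  [   0.2930     1.1996     0.4201]
  [   0.9011     0.2930     1.6694]
x = (I − A)⁻¹ d = adj(I−A)·d / det(I−A), with det(I−A) = 0.45225:
  x_U = (0.7550·20 + 0.1900·40 + 0.4000·120) / 0.45225 = 70.70 / 0.45225 ≈ 156.33
  x_D = (0.1325·20 + 0.5425·40 + 0.1900·120) / 0.45225 = 47.15 / 0.45225 ≈ 104.26
  x_O = (0.4075·20 + 0.1325·40 + 0.7550·120) / 0.45225 = 104.05 / 0.45225 ≈ 230.07

x_U = 156.33, x_D = 104.26, x_O = 230.07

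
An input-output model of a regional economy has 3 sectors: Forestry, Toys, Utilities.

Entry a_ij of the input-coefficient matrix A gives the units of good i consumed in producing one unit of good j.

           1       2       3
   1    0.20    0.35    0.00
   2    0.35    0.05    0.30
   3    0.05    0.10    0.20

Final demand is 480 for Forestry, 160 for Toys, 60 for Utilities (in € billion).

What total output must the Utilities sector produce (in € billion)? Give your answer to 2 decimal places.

x_3 = 194.38

I − A =
  [   0.80    -0.35     0.00]
  [  -0.35     0.95    -0.30]
  [  -0.05    -0.10     0.80]
Cofactors of I−A, C_ij = (−1)^(i+j)·(minor ij) (rows/columns in the sector order above):
  C_11 = (0.95)(0.80) − (-0.30)(-0.10) = 0.7300
  C_12 = −[(-0.35)(0.80) − (-0.30)(-0.05)] = 0.2950
  C_13 = (-0.35)(-0.10) − (0.95)(-0.05) = 0.0825
  C_21 = −[(-0.35)(0.80) − (0.00)(-0.10)] = 0.2800
  C_22 = (0.80)(0.80) − (0.00)(-0.05) = 0.6400
  C_23 = −[(0.80)(-0.10) − (-0.35)(-0.05)] = 0.0975
  C_31 = (-0.35)(-0.30) − (0.00)(0.95) = 0.1050
  C_32 = −[(0.80)(-0.30) − (0.00)(-0.35)] = 0.2400
  C_33 = (0.80)(0.95) − (-0.35)(-0.35) = 0.6375
det(I−A) = Σ_j (I−A)_1j·C_1j = (0.80)(0.7300) + (-0.35)(0.2950) + (0.00)(0.0825) = 0.48075
adj(I−A) = Cᵀ =
  [ 0.7300   0.2800   0.1050]
  [ 0.2950   0.6400   0.2400]
  [ 0.0825   0.0975   0.6375]
(I − A)⁻¹ = adj(I−A) / det(I−A) ≈
  [   1.5185     0.5824     0.2184]
  [   0.6136     1.3313     0.4992]
  [   0.1716     0.2028     1.3261]
x = (I − A)⁻¹ d = adj(I−A)·d / det(I−A), with det(I−A) = 0.48075:
  x_1 = (0.7300·480 + 0.2800·160 + 0.1050·60) / 0.48075 = 401.50 / 0.48075 ≈ 835.15
  x_2 = (0.2950·480 + 0.6400·160 + 0.2400·60) / 0.48075 = 258.40 / 0.48075 ≈ 537.49
  x_3 = (0.0825·480 + 0.0975·160 + 0.6375·60) / 0.48075 = 93.45 / 0.48075 ≈ 194.38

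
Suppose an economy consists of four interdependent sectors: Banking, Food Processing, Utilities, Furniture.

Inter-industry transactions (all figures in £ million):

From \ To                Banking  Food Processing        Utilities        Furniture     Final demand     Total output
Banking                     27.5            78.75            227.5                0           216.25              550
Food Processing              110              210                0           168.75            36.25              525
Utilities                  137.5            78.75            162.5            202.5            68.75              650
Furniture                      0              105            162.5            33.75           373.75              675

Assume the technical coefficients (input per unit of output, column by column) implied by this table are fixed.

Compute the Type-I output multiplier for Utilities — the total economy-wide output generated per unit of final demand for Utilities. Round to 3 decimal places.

m_3 = 3.920

Technical coefficients a_ij = z_ij / X_j:
  a_11 = 27.5/550 = 0.05, a_21 = 110/550 = 0.20, a_31 = 137.5/550 = 0.25, a_41 = 0/550 = 0.00
  a_12 = 78.75/525 = 0.15, a_22 = 210/525 = 0.40, a_32 = 78.75/525 = 0.15, a_42 = 105/525 = 0.20
  a_13 = 227.5/650 = 0.35, a_23 = 0/650 = 0.00, a_33 = 162.5/650 = 0.25, a_43 = 162.5/650 = 0.25
  a_14 = 0/675 = 0.00, a_24 = 168.75/675 = 0.25, a_34 = 202.5/675 = 0.30, a_44 = 33.75/675 = 0.05
I − A =
  [   0.95    -0.15    -0.35     0.00]
  [  -0.20     0.60     0.00    -0.25]
  [  -0.25    -0.15     0.75    -0.30]
  [   0.00    -0.20    -0.25     0.95]
Compute the cofactors C_ij = (−1)^(i+j)·(3×3 minor ij) of I−A; the adjugate is their transpose:
adj(I−A) = Cᵀ =
  [ 0.335625   0.166500   0.191375   0.104250]
  [ 0.143125   0.522500   0.125875   0.177250]
  [ 0.170500   0.228000   0.465500   0.207000]
  [ 0.075000   0.170000   0.149000   0.342000]
det(I−A) = Σ_j (I−A)_1j·C_1j = (0.95)(0.335625) + (-0.15)(0.143125) + (-0.35)(0.170500) + (0.00)(0.075000) = 0.2377
(I − A)⁻¹ = adj(I−A) / det(I−A) ≈
  [   1.4120     0.7005     0.8051     0.4386]
  [   0.6021     2.1981     0.5296     0.7457]
  [   0.7173     0.9592     1.9584     0.8708]
  [   0.3155     0.7152     0.6268     1.4388]
The output multiplier for sector j is the column-j sum of the Leontief inverse (I − A)⁻¹ = adj(I−A) / det(I−A).
Column 3 of adj(I−A): (0.191375, 0.125875, 0.465500, 0.149000); det(I−A) = 0.2377.
m_3 = (0.191375 + 0.125875 + 0.465500 + 0.149000) / 0.2377 = 0.93175 / 0.2377 ≈ 3.920.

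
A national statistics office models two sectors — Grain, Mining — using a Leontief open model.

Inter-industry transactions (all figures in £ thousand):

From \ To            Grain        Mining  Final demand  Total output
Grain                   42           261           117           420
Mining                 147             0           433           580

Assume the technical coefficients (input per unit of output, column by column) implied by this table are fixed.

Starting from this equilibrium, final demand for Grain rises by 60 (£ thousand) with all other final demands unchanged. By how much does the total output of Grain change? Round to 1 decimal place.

Δx_1 = 80.8

Technical coefficients a_ij = z_ij / X_j:
  a_11 = 42/420 = 0.10, a_21 = 147/420 = 0.35
  a_12 = 261/580 = 0.45, a_22 = 0/580 = 0.00
I − A =
  [   0.90    -0.45]
  [  -0.35     1.00]
det(I−A) = (0.90)(1.00) − (-0.45)(-0.35) = 0.7425
adj(I−A) = [[1.00, 0.45], [0.35, 0.90]]
(I − A)⁻¹ = adj(I−A) / det(I−A) ≈
  [   1.3468     0.6061]
  [   0.4714     1.2121]
Δx = (I − A)⁻¹ Δd with Δd having +60 in the Grain component and 0 elsewhere.
So Δx_1 = L_11 · (+60), where L_11 = adj(I−A)_11 / det(I−A) = 1.00 / 0.7425.
Δx_1 = 1.00 × (+60) / 0.7425 = 60.00 / 0.7425 ≈ 80.8.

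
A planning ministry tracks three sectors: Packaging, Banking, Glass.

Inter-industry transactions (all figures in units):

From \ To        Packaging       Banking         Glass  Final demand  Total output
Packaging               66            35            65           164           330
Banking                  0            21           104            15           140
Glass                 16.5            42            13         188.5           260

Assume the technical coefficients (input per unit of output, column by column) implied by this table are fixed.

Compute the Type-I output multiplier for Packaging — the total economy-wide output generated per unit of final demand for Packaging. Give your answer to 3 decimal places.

m_P = 1.404

Technical coefficients a_ij = z_ij / X_j:
  a_PP = 66/330 = 0.20, a_BP = 0/330 = 0.00, a_GP = 16.5/330 = 0.05
  a_PB = 35/140 = 0.25, a_BB = 21/140 = 0.15, a_GB = 42/140 = 0.30
  a_PG = 65/260 = 0.25, a_BG = 104/260 = 0.40, a_GG = 13/260 = 0.05
I − A =
  [   0.80    -0.25    -0.25]
  [   0.00     0.85    -0.40]
  [  -0.05    -0.30     0.95]
Cofactors of I−A, C_ij = (−1)^(i+j)·(minor ij) (rows/columns in the sector order above):
  C_11 = (0.85)(0.95) − (-0.40)(-0.30) = 0.6875
  C_12 = −[(0.00)(0.95) − (-0.40)(-0.05)] = 0.0200
  C_13 = (0.00)(-0.30) − (0.85)(-0.05) = 0.0425
  C_21 = −[(-0.25)(0.95) − (-0.25)(-0.30)] = 0.3125
  C_22 = (0.80)(0.95) − (-0.25)(-0.05) = 0.7475
  C_23 = −[(0.80)(-0.30) − (-0.25)(-0.05)] = 0.2525
  C_31 = (-0.25)(-0.40) − (-0.25)(0.85) = 0.3125
  C_32 = −[(0.80)(-0.40) − (-0.25)(0.00)] = 0.3200
  C_33 = (0.80)(0.85) − (-0.25)(0.00) = 0.6800
det(I−A) = Σ_j (I−A)_1j·C_1j = (0.80)(0.6875) + (-0.25)(0.0200) + (-0.25)(0.0425) = 0.534375
adj(I−A) = Cᵀ =
  [ 0.6875   0.3125   0.3125]
  [ 0.0200   0.7475   0.3200]
  [ 0.0425   0.2525   0.6800]
(I − A)⁻¹ = adj(I−A) / det(I−A) ≈
  [   1.2865     0.5848     0.5848]
  [   0.0374     1.3988     0.5988]
  [   0.0795     0.4725     1.2725]
The output multiplier for sector j is the column-j sum of the Leontief inverse (I − A)⁻¹ = adj(I−A) / det(I−A).
Column P of adj(I−A): (0.6875, 0.0200, 0.0425); det(I−A) = 0.534375.
m_P = (0.6875 + 0.0200 + 0.0425) / 0.534375 = 0.75 / 0.534375 ≈ 1.404.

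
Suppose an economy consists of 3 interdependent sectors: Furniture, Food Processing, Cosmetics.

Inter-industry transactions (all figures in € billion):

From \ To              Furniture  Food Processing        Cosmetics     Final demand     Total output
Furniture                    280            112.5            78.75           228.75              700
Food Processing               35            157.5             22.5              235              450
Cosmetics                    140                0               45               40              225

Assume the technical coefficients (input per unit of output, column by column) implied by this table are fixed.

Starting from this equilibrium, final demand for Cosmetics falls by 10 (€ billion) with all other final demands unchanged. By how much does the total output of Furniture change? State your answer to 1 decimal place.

Δx_1 = -10.0

Technical coefficients a_ij = z_ij / X_j:
  a_11 = 280/700 = 0.40, a_21 = 35/700 = 0.05, a_31 = 140/700 = 0.20
  a_12 = 112.5/450 = 0.25, a_22 = 157.5/450 = 0.35, a_32 = 0/450 = 0.00
  a_13 = 78.75/225 = 0.35, a_23 = 22.5/225 = 0.10, a_33 = 45/225 = 0.20
I − A =
  [   0.60    -0.25    -0.35]
  [  -0.05     0.65    -0.10]
  [  -0.20     0.00     0.80]
Cofactors of I−A, C_ij = (−1)^(i+j)·(minor ij) (rows/columns in the sector order above):
  C_11 = (0.65)(0.80) − (-0.10)(0.00) = 0.5200
  C_12 = −[(-0.05)(0.80) − (-0.10)(-0.20)] = 0.0600
  C_13 = (-0.05)(0.00) − (0.65)(-0.20) = 0.1300
  C_21 = −[(-0.25)(0.80) − (-0.35)(0.00)] = 0.2000
  C_22 = (0.60)(0.80) − (-0.35)(-0.20) = 0.4100
  C_23 = −[(0.60)(0.00) − (-0.25)(-0.20)] = 0.0500
  C_31 = (-0.25)(-0.10) − (-0.35)(0.65) = 0.2525
  C_32 = −[(0.60)(-0.10) − (-0.35)(-0.05)] = 0.0775
  C_33 = (0.60)(0.65) − (-0.25)(-0.05) = 0.3775
det(I−A) = Σ_j (I−A)_1j·C_1j = (0.60)(0.5200) + (-0.25)(0.0600) + (-0.35)(0.1300) = 0.2515
adj(I−A) = Cᵀ =
  [ 0.5200   0.2000   0.2525]
  [ 0.0600   0.4100   0.0775]
  [ 0.1300   0.0500   0.3775]
(I − A)⁻¹ = adj(I−A) / det(I−A) ≈
  [   2.0676     0.7952     1.0040]
  [   0.2386     1.6302     0.3082]
  [   0.5169     0.1988     1.5010]
Δx = (I − A)⁻¹ Δd with Δd having -10 in the Cosmetics component and 0 elsewhere.
So Δx_1 = L_13 · (-10), where L_13 = adj(I−A)_13 / det(I−A) = 0.2525 / 0.2515.
Δx_1 = 0.2525 × (-10) / 0.2515 = -2.525 / 0.2515 ≈ -10.0.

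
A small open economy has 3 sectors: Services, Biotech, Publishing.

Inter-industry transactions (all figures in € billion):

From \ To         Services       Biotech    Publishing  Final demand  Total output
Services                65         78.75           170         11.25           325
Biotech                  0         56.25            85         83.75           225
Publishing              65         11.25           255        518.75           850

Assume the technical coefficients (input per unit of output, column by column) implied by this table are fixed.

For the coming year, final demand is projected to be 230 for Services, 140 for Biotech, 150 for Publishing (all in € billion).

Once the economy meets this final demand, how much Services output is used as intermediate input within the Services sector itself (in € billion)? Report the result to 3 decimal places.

Technical coefficients a_ij = z_ij / X_j:
  a_11 = 65/325 = 0.20, a_21 = 0/325 = 0.00, a_31 = 65/325 = 0.20
  a_12 = 78.75/225 = 0.35, a_22 = 56.25/225 = 0.25, a_32 = 11.25/225 = 0.05
  a_13 = 170/850 = 0.20, a_23 = 85/850 = 0.10, a_33 = 255/850 = 0.30
I − A =
  [   0.80    -0.35    -0.20]
  [   0.00     0.75    -0.10]
  [  -0.20    -0.05     0.70]
Cofactors of I−A, C_ij = (−1)^(i+j)·(minor ij) (rows/columns in the sector order above):
  C_11 = (0.75)(0.70) − (-0.10)(-0.05) = 0.5200
  C_12 = −[(0.00)(0.70) − (-0.10)(-0.20)] = 0.0200
  C_13 = (0.00)(-0.05) − (0.75)(-0.20) = 0.1500
  C_21 = −[(-0.35)(0.70) − (-0.20)(-0.05)] = 0.2550
  C_22 = (0.80)(0.70) − (-0.20)(-0.20) = 0.5200
  C_23 = −[(0.80)(-0.05) − (-0.35)(-0.20)] = 0.1100
  C_31 = (-0.35)(-0.10) − (-0.20)(0.75) = 0.1850
  C_32 = −[(0.80)(-0.10) − (-0.20)(0.00)] = 0.0800
  C_33 = (0.80)(0.75) − (-0.35)(0.00) = 0.6000
det(I−A) = Σ_j (I−A)_1j·C_1j = (0.80)(0.5200) + (-0.35)(0.0200) + (-0.20)(0.1500) = 0.3790
adj(I−A) = Cᵀ =
  [ 0.5200   0.2550   0.1850]
  [ 0.0200   0.5200   0.0800]
  [ 0.1500   0.1100   0.6000]
(I − A)⁻¹ = adj(I−A) / det(I−A) ≈
  [   1.3720     0.6728     0.4881]
  [   0.0528     1.3720     0.2111]
  [   0.3958     0.2902     1.5831]
First solve x = (I − A)⁻¹ d = adj(I−A)·d / det(I−A); in particular x_1 = (0.5200·230 + 0.2550·140 + 0.1850·150) / 0.3790 = 183.05 / 0.3790 ≈ 482.98153.
Intermediate flow from 1 to 1: z_11 = a_11 · x_1 = 0.20 × 183.05 / 0.3790 = 36.61 / 0.3790 ≈ 96.596.

z_11 = 96.596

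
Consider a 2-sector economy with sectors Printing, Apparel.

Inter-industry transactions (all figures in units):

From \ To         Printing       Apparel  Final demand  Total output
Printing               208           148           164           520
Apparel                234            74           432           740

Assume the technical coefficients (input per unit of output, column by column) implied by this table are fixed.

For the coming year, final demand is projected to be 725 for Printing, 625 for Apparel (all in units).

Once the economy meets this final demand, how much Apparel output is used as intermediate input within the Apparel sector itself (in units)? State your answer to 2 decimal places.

Technical coefficients a_ij = z_ij / X_j:
  a_PP = 208/520 = 0.40, a_AP = 234/520 = 0.45
  a_PA = 148/740 = 0.20, a_AA = 74/740 = 0.10
I − A =
  [   0.60    -0.20]
  [  -0.45     0.90]
det(I−A) = (0.60)(0.90) − (-0.20)(-0.45) = 0.4500
adj(I−A) = [[0.90, 0.20], [0.45, 0.60]]
(I − A)⁻¹ = adj(I−A) / det(I−A) ≈
  [   2.0000     0.4444]
  [   1.0000     1.3333]
First solve x = (I − A)⁻¹ d = adj(I−A)·d / det(I−A); in particular x_A = (0.45·725 + 0.60·625) / 0.4500 = 701.25 / 0.4500 ≈ 1558.3333.
Intermediate flow from A to A: z_AA = a_AA · x_A = 0.10 × 701.25 / 0.4500 = 70.125 / 0.4500 ≈ 155.83.

z_AA = 155.83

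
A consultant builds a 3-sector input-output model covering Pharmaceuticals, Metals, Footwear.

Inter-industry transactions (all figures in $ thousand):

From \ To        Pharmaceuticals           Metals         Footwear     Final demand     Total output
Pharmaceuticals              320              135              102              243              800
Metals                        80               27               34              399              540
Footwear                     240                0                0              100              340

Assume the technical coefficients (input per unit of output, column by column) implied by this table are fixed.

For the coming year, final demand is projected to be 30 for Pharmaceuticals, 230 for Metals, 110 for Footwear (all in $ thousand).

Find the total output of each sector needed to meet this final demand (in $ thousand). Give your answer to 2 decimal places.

x_P = 265.71, x_M = 290.04, x_F = 189.71

Technical coefficients a_ij = z_ij / X_j:
  a_PP = 320/800 = 0.40, a_MP = 80/800 = 0.10, a_FP = 240/800 = 0.30
  a_PM = 135/540 = 0.25, a_MM = 27/540 = 0.05, a_FM = 0/540 = 0.00
  a_PF = 102/340 = 0.30, a_MF = 34/340 = 0.10, a_FF = 0/340 = 0.00
I − A =
  [   0.60    -0.25    -0.30]
  [  -0.10     0.95    -0.10]
  [  -0.30     0.00     1.00]
Cofactors of I−A, C_ij = (−1)^(i+j)·(minor ij) (rows/columns in the sector order above):
  C_11 = (0.95)(1.00) − (-0.10)(0.00) = 0.9500
  C_12 = −[(-0.10)(1.00) − (-0.10)(-0.30)] = 0.1300
  C_13 = (-0.10)(0.00) − (0.95)(-0.30) = 0.2850
  C_21 = −[(-0.25)(1.00) − (-0.30)(0.00)] = 0.2500
  C_22 = (0.60)(1.00) − (-0.30)(-0.30) = 0.5100
  C_23 = −[(0.60)(0.00) − (-0.25)(-0.30)] = 0.0750
  C_31 = (-0.25)(-0.10) − (-0.30)(0.95) = 0.3100
  C_32 = −[(0.60)(-0.10) − (-0.30)(-0.10)] = 0.0900
  C_33 = (0.60)(0.95) − (-0.25)(-0.10) = 0.5450
det(I−A) = Σ_j (I−A)_1j·C_1j = (0.60)(0.9500) + (-0.25)(0.1300) + (-0.30)(0.2850) = 0.4520
adj(I−A) = Cᵀ =
  [ 0.9500   0.2500   0.3100]
  [ 0.1300   0.5100   0.0900]
  [ 0.2850   0.0750   0.5450]
(I − A)⁻¹ = adj(I−A) / det(I−A) ≈
  [   2.1018     0.5531     0.6858]
  [   0.2876     1.1283     0.1991]
  [   0.6305     0.1659     1.2058]
x = (I − A)⁻¹ d = adj(I−A)·d / det(I−A), with det(I−A) = 0.4520:
  x_P = (0.9500·30 + 0.2500·230 + 0.3100·110) / 0.4520 = 120.10 / 0.4520 ≈ 265.71
  x_M = (0.1300·30 + 0.5100·230 + 0.0900·110) / 0.4520 = 131.10 / 0.4520 ≈ 290.04
  x_F = (0.2850·30 + 0.0750·230 + 0.5450·110) / 0.4520 = 85.75 / 0.4520 ≈ 189.71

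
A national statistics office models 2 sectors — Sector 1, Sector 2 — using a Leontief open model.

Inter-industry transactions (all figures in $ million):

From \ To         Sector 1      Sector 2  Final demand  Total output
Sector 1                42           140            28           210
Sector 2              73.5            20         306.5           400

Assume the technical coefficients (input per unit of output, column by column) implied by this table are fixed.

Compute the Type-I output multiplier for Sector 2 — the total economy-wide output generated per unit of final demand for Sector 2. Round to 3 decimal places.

Technical coefficients a_ij = z_ij / X_j:
  a_11 = 42/210 = 0.20, a_21 = 73.5/210 = 0.35
  a_12 = 140/400 = 0.35, a_22 = 20/400 = 0.05
I − A =
  [   0.80    -0.35]
  [  -0.35     0.95]
det(I−A) = (0.80)(0.95) − (-0.35)(-0.35) = 0.6375
adj(I−A) = [[0.95, 0.35], [0.35, 0.80]]
(I − A)⁻¹ = adj(I−A) / det(I−A) ≈
  [   1.4902     0.5490]
  [   0.5490     1.2549]
The output multiplier for sector j is the column-j sum of the Leontief inverse (I − A)⁻¹ = adj(I−A) / det(I−A).
Column 2 of adj(I−A): (0.35, 0.80); det(I−A) = 0.6375.
m_2 = (0.35 + 0.80) / 0.6375 = 1.15 / 0.6375 ≈ 1.804.

m_2 = 1.804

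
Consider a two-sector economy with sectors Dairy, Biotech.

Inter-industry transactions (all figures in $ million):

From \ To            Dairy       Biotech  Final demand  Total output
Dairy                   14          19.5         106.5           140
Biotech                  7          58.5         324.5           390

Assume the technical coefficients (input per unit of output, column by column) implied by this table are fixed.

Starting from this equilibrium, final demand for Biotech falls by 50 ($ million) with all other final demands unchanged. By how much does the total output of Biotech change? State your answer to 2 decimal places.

Technical coefficients a_ij = z_ij / X_j:
  a_DD = 14/140 = 0.10, a_BD = 7/140 = 0.05
  a_DB = 19.5/390 = 0.05, a_BB = 58.5/390 = 0.15
I − A =
  [   0.90    -0.05]
  [  -0.05     0.85]
det(I−A) = (0.90)(0.85) − (-0.05)(-0.05) = 0.7625
adj(I−A) = [[0.85, 0.05], [0.05, 0.90]]
(I − A)⁻¹ = adj(I−A) / det(I−A) ≈
  [   1.1148     0.0656]
  [   0.0656     1.1803]
Δx = (I − A)⁻¹ Δd with Δd having -50 in the Biotech component and 0 elsewhere.
So Δx_B = L_BB · (-50), where L_BB = adj(I−A)_BB / det(I−A) = 0.90 / 0.7625.
Δx_B = 0.90 × (-50) / 0.7625 = -45.00 / 0.7625 ≈ -59.02.

Δx_B = -59.02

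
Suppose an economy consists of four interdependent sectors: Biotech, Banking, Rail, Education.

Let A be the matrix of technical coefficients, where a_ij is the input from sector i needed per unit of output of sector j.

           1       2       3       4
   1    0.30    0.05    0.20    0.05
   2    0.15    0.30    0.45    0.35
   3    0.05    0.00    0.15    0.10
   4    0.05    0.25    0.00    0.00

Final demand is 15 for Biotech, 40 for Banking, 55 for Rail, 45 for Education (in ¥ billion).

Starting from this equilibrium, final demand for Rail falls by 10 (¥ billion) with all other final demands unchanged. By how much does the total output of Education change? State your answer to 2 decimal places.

I − A =
  [   0.70    -0.05    -0.20    -0.05]
  [  -0.15     0.70    -0.45    -0.35]
  [  -0.05     0.00     0.85    -0.10]
  [  -0.05    -0.25     0.00     1.00]
Compute the cofactors C_ij = (−1)^(i+j)·(3×3 minor ij) of I−A; the adjugate is their transpose:
adj(I−A) = Cᵀ =
  [ 0.509375   0.058125   0.150625   0.060875]
  [ 0.167125   0.581875   0.347375   0.246750]
  [ 0.037875   0.020875   0.416750   0.050875]
  [ 0.067250   0.148375   0.094375   0.402000]
det(I−A) = Σ_j (I−A)_1j·C_1j = (0.70)(0.509375) + (-0.05)(0.167125) + (-0.20)(0.037875) + (-0.05)(0.067250) = 0.33726875
(I − A)⁻¹ = adj(I−A) / det(I−A) ≈
  [   1.5103     0.1723     0.4466     0.1805]
  [   0.4955     1.7253     1.0300     0.7316]
  [   0.1123     0.0619     1.2357     0.1508]
  [   0.1994     0.4399     0.2798     1.1919]
Δx = (I − A)⁻¹ Δd with Δd having -10 in the Rail component and 0 elsewhere.
So Δx_4 = L_43 · (-10), where L_43 = adj(I−A)_43 / det(I−A) = 0.094375 / 0.33726875.
Δx_4 = 0.094375 × (-10) / 0.33726875 = -0.94375 / 0.33726875 ≈ -2.80.

Δx_4 = -2.80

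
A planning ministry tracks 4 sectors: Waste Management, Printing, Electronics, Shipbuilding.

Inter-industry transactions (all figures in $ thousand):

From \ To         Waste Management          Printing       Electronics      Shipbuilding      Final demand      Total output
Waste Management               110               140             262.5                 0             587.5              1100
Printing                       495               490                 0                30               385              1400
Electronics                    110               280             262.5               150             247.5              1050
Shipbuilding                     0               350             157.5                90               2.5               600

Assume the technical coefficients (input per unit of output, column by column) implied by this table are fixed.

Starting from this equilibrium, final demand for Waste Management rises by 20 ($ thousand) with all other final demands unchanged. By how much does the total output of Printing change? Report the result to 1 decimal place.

Technical coefficients a_ij = z_ij / X_j:
  a_WW = 110/1100 = 0.10, a_PW = 495/1100 = 0.45, a_EW = 110/1100 = 0.10, a_SW = 0/1100 = 0.00
  a_WP = 140/1400 = 0.10, a_PP = 490/1400 = 0.35, a_EP = 280/1400 = 0.20, a_SP = 350/1400 = 0.25
  a_WE = 262.5/1050 = 0.25, a_PE = 0/1050 = 0.00, a_EE = 262.5/1050 = 0.25, a_SE = 157.5/1050 = 0.15
  a_WS = 0/600 = 0.00, a_PS = 30/600 = 0.05, a_ES = 150/600 = 0.25, a_SS = 90/600 = 0.15
I − A =
  [   0.90    -0.10    -0.25     0.00]
  [  -0.45     0.65     0.00    -0.05]
  [  -0.10    -0.20     0.75    -0.25]
  [   0.00    -0.25    -0.15     0.85]
Compute the cofactors C_ij = (−1)^(i+j)·(3×3 minor ij) of I−A; the adjugate is their transpose:
adj(I−A) = Cᵀ =
  [ 0.379125   0.118125   0.135750   0.046875]
  [ 0.270750   0.518750   0.102375   0.060625]
  [ 0.158625   0.217750   0.447750   0.144500]
  [ 0.107625   0.191000   0.109125   0.366250]
det(I−A) = Σ_j (I−A)_1j·C_1j = (0.90)(0.379125) + (-0.10)(0.270750) + (-0.25)(0.158625) + (0.00)(0.107625) = 0.27448125
(I − A)⁻¹ = adj(I−A) / det(I−A) ≈
  [   1.3812     0.4304     0.4946     0.1708]
  [   0.9864     1.8899     0.3730     0.2209]
  [   0.5779     0.7933     1.6313     0.5264]
  [   0.3921     0.6959     0.3976     1.3343]
Δx = (I − A)⁻¹ Δd with Δd having +20 in the Waste Management component and 0 elsewhere.
So Δx_P = L_PW · (+20), where L_PW = adj(I−A)_PW / det(I−A) = 0.270750 / 0.27448125.
Δx_P = 0.270750 × (+20) / 0.27448125 = 5.415 / 0.27448125 ≈ 19.7.

Δx_P = 19.7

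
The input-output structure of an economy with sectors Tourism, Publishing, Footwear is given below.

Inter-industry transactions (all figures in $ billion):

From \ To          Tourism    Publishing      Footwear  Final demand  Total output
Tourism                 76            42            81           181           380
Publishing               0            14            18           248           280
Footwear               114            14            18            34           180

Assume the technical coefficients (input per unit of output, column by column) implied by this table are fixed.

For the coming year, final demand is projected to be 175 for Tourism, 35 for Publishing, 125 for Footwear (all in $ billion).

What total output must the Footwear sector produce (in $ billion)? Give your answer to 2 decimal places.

x_F = 270.17

Technical coefficients a_ij = z_ij / X_j:
  a_TT = 76/380 = 0.20, a_PT = 0/380 = 0.00, a_FT = 114/380 = 0.30
  a_TP = 42/280 = 0.15, a_PP = 14/280 = 0.05, a_FP = 14/280 = 0.05
  a_TF = 81/180 = 0.45, a_PF = 18/180 = 0.10, a_FF = 18/180 = 0.10
I − A =
  [   0.80    -0.15    -0.45]
  [   0.00     0.95    -0.10]
  [  -0.30    -0.05     0.90]
Cofactors of I−A, C_ij = (−1)^(i+j)·(minor ij) (rows/columns in the sector order above):
  C_11 = (0.95)(0.90) − (-0.10)(-0.05) = 0.8500
  C_12 = −[(0.00)(0.90) − (-0.10)(-0.30)] = 0.0300
  C_13 = (0.00)(-0.05) − (0.95)(-0.30) = 0.2850
  C_21 = −[(-0.15)(0.90) − (-0.45)(-0.05)] = 0.1575
  C_22 = (0.80)(0.90) − (-0.45)(-0.30) = 0.5850
  C_23 = −[(0.80)(-0.05) − (-0.15)(-0.30)] = 0.0850
  C_31 = (-0.15)(-0.10) − (-0.45)(0.95) = 0.4425
  C_32 = −[(0.80)(-0.10) − (-0.45)(0.00)] = 0.0800
  C_33 = (0.80)(0.95) − (-0.15)(0.00) = 0.7600
det(I−A) = Σ_j (I−A)_1j·C_1j = (0.80)(0.8500) + (-0.15)(0.0300) + (-0.45)(0.2850) = 0.54725
adj(I−A) = Cᵀ =
  [ 0.8500   0.1575   0.4425]
  [ 0.0300   0.5850   0.0800]
  [ 0.2850   0.0850   0.7600]
(I − A)⁻¹ = adj(I−A) / det(I−A) ≈
  [   1.5532     0.2878     0.8086]
  [   0.0548     1.0690     0.1462]
  [   0.5208     0.1553     1.3888]
x = (I − A)⁻¹ d = adj(I−A)·d / det(I−A), with det(I−A) = 0.54725:
  x_T = (0.8500·175 + 0.1575·35 + 0.4425·125) / 0.54725 = 209.575 / 0.54725 ≈ 382.96
  x_P = (0.0300·175 + 0.5850·35 + 0.0800·125) / 0.54725 = 35.725 / 0.54725 ≈ 65.28
  x_F = (0.2850·175 + 0.0850·35 + 0.7600·125) / 0.54725 = 147.85 / 0.54725 ≈ 270.17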